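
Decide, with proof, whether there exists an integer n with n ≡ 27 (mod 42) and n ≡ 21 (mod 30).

n = 111

Here gcd(42, 30) = 6, and both 27 and 21 leave remainder 3 mod 6, so the system is consistent.
List candidates n ≡ 27 (mod 42): 27, 69, 111. Modulo 30 these are 27, 9, 21; 111 gives 21 as required.
Indeed 111 ≡ 27 (mod 42) and 111 ≡ 21 (mod 30).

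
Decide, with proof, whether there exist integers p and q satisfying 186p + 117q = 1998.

p = 12, q = -2

gcd(186, 117) = 3, and 3 divides 1998, so integer solutions exist.
Dividing through by 3 reduces the equation to 62p + 39q = 666.
Dividing repeatedly: 62 = 1·39 + 23, 39 = 1·23 + 16, 23 = 1·16 + 7, 16 = 2·7 + 2, 7 = 3·2 + 1, 2 = 2·1 + 0.
Back-substituting, 1 = 7 − 3·2 = 7 − 3·(16 − 2·7) = −3·16 + 7·7 = −3·16 + 7·(23 − 1·16) = 7·23 − 10·16 = 7·23 − 10·(39 − 1·23) = −10·39 + 17·23 = −10·39 + 17·(62 − 1·39) = 17·62 − 27·39; that is, 62·17 + 39·(-27) = 1.
Times 666: 62·11322 + 39·(-17982) = 666, so (11322, -17982) solves it.
The general solution is p = 11322 + 39k, q = -17982 − 62k; taking k = -290 gives the smaller pair p = 12, q = -2.
Indeed 186·12 + 117·(-2) = 2232 − 234 = 1998.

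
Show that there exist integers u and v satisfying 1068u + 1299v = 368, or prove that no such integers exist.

Any value of 1068u + 1299v is a multiple of gcd(1068, 1299) = 3.
But 368 = 3·122 + 2, so 3 ∤ 368.
So the equation is unsolvable over ℤ.

No, no such integers exist.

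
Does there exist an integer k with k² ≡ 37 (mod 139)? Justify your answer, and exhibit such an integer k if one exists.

k = 71

k = 71 works: 71² = 5041, and 5041 − 37 = 5004 = 36·139.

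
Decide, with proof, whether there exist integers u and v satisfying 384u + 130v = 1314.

u = 41, v = -111

gcd(384, 130) = 2, and 2 divides 1314, so integer solutions exist.
Dividing through by 2 reduces the equation to 192u + 65v = 657.
Run the Euclidean algorithm on 192 and 65: 192 = 2·65 + 62, 65 = 1·62 + 3, 62 = 20·3 + 2, 3 = 1·2 + 1, 2 = 2·1 + 0.
Working back up the chain: 1 = 3 − 1·2 = 3 − (62 − 20·3) = −62 + 21·3 = −62 + 21·(65 − 1·62) = 21·65 − 22·62 = 21·65 − 22·(192 − 2·65) = −22·192 + 65·65. So 192·(-22) + 65·65 = 1.
Multiplying through by 657: u = (-22)·657 = -14454, v = 65·657 = 42705 is a solution.
Shifting by a multiple of (65, −192) keeps it a solution: u = -14454 + 223·65 = 41, v = 42705 − 223·192 = -111.
Indeed 384·41 + 130·(-111) = 15744 − 14430 = 1314.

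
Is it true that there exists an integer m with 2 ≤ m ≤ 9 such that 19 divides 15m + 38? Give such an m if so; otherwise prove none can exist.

There is no such integer m in that range.

The values of 15m + 38 for m = 2, 3, …, 9 are 68, 83, 98, 113, 128, 143, 158, 173; reduced mod 19 these are 11, 7, 3, 18, 14, 10, 6, 2.
The residue 0 does not occur, so no m in [2, 9] makes 15m + 38 a multiple of 19.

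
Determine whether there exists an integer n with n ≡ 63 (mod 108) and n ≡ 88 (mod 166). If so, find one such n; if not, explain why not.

gcd(108, 166) = 2. If n ≡ 63 (mod 108) and n ≡ 88 (mod 166), then n ≡ 63 (mod 2) and n ≡ 88 (mod 2).
But 63 mod 2 = 1 while 88 mod 2 = 0, a contradiction.
So no integer satisfies both congruences.

There is no such integer.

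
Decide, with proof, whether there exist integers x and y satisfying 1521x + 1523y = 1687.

1521 and 1523 are coprime, so 1521x + 1523y ranges over all of ℤ.
Run the Euclidean algorithm on 1523 and 1521: 1523 = 1·1521 + 2, 1521 = 760·2 + 1, 2 = 2·1 + 0.
Working back up the chain: 1 = 1521 − 760·2 = 1521 − 760·(1523 − 1·1521) = −760·1523 + 761·1521. So 1521·761 + 1523·(-760) = 1.
Scaling by 1687 gives the particular solution (x, y) = (1283807, -1282120).
Shifting by a multiple of (1523, −1521) keeps it a solution: x = 1283807 − 842·1523 = 1441, y = -1282120 + 842·1521 = -1438.
Check: 1521·1441 + 1523·(-1438) = 2191761 − 2190074 = 1687. ✓

x = 1441, y = -1438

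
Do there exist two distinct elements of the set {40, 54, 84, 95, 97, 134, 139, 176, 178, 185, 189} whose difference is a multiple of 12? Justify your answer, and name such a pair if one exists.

Two integers differ by a multiple of 12 exactly when they have the same residue mod 12. The residues are 40↦4, 54↦6, 84↦0, 95↦11, 97↦1, 134↦2, 139↦7, 176↦8, 178↦10, 185↦5, 189↦9.
No residue repeats among the 11 elements, so no pair has difference ≡ 0 (mod 12).

No such pair exists.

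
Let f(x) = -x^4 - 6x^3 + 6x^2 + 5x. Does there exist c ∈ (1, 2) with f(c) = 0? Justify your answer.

Yes, such a c exists.

f(1) = 4 and f(2) = -30, which have opposite signs.
As a polynomial, f is continuous on every closed interval.
By the Intermediate Value Theorem f must vanish at some point of (1, 2).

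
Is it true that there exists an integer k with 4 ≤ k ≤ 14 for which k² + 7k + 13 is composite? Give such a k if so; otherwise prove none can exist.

At k = 4: 4² + 7·4 + 13 = 57 = 3·19, which is composite.

k = 4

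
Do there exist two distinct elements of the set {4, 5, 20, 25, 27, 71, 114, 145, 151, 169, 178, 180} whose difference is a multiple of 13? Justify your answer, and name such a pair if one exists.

No such pair exists.

Reduce each element modulo 13: 4↦4, 5↦5, 20↦7, 25↦12, 27↦1, 71↦6, 114↦10, 145↦2, 151↦8, 169↦0, 178↦9, 180↦11.
All 12 residues are distinct, so no two elements differ by a multiple of 13.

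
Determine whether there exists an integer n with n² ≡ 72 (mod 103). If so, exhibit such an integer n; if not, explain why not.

n = 22

n = 22 works: 22² = 484, and 484 − 72 = 412 = 4·103.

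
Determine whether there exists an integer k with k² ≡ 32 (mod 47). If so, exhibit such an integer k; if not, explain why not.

k = 19 works: 19² = 361, and 361 − 32 = 329 = 7·47.

k = 19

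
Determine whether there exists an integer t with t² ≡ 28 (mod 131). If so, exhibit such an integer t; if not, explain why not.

t = 91 works: 91² = 8281, and 8281 − 28 = 8253 = 63·131.

t = 91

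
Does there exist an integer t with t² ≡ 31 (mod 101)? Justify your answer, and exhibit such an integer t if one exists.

Take t = 43. Then 43² = 1849 = 18·101 + 31, so 43² ≡ 31 (mod 101).

t = 43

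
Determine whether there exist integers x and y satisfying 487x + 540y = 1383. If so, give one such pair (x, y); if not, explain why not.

487 and 540 are coprime, so 487x + 540y ranges over all of ℤ.
Run the Euclidean algorithm on 540 and 487: 540 = 1·487 + 53, 487 = 9·53 + 10, 53 = 5·10 + 3, 10 = 3·3 + 1, 3 = 3·1 + 0.
Unwinding: 1 = 10 − 3·3 = 10 − 3·(53 − 5·10) = −3·53 + 16·10 = −3·53 + 16·(487 − 9·53) = 16·487 − 147·53 = 16·487 − 147·(540 − 1·487) = −147·540 + 163·487, i.e. 487·163 + 540·(-147) = 1.
Times 1383: 487·225429 + 540·(-203301) = 1383, so (225429, -203301) solves it.
The general solution is x = 225429 + 540k, y = -203301 − 487k; taking k = -417 gives the smaller pair x = 249, y = -222.
Check: 487·249 + 540·(-222) = 121263 − 119880 = 1383. ✓

x = 249, y = -222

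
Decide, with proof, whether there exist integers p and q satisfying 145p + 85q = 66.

There are no such integers.

Both 145 and 85 are divisible by gcd(145, 85) = 5, hence so is any combination 145p + 85q.
But 66 = 5·13 + 1, so 5 ∤ 66.
Therefore 145p + 85q = 66 has no solution in integers.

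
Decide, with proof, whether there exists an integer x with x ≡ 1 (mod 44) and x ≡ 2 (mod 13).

The moduli 44 and 13 are coprime, so by the Chinese Remainder Theorem a unique solution modulo 572 exists.
Write x = 1 + 44t and require 1 + 44t ≡ 2 (mod 13), i.e. 44t ≡ 1 (mod 13).
44 ≡ 5 (mod 13), so this reads 5t ≡ 1 (mod 13). Note 5·8 = 40 ≡ 1 (mod 13) (as 40 − 1 = 3·13), so 5⁻¹ ≡ 8.
Therefore t ≡ 8·1 = 8 (mod 13).
With t = 8: x = 1 + 44·8 = 353.
Check: 353 mod 44 = 1, 353 mod 13 = 2. ✓

x = 353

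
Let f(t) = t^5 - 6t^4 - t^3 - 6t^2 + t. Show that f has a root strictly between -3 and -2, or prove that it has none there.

f(-3) = -759 and f(-2) = -146, both negative, so a sign-change argument is unavailable; we show f keeps this sign on the whole interval.
Shift to the endpoint -2: with t = -2 − u (0 < u < 1), one computes f(-2 − u) = -u^5 - 16u^4 - 87u^3 - 224u^2 - 285u - 146.
All 6 nonzero coefficients of this polynomial in u are negative; hence for u > 0 the value is a sum of negative terms (the constant -146 among them).
Therefore f(t) < 0 throughout (-3, -2), and f has no zero there.

No.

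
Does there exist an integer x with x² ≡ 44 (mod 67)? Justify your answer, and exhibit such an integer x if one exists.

No, no such integer exists.

Apply Euler's criterion with the prime 67: 44 is a quadratic residue iff 44^33 ≡ 1 (mod 67), and a non-residue iff it is ≡ −1.
Repeated squaring mod 67: 44^2 = 1936 ≡ 60; 44^4 ≡ 60² = 3600 ≡ 49; 44^8 ≡ 49² = 2401 ≡ 56; 44^16 ≡ 56² = 3136 ≡ 54; 44^32 ≡ 54² = 2916 ≡ 35.
Since 33 = 32 + 1, 44^33 ≡ 35 · 44; multiplying out mod 67: 35·44 = 1540 ≡ 66. Thus 44^33 ≡ 66 ≡ −1 (mod 67).
The value −1 means 44 is a non-residue modulo 67, so x² ≡ 44 (mod 67) is impossible.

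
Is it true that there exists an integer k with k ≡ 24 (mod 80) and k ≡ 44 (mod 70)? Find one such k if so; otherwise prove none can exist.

The moduli are not coprime: gcd(80, 70) = 10. Compatibility requires 10 ∣ (44 − 24) = 20, which holds, so solutions exist.
List candidates k ≡ 24 (mod 80): 24, 104, 184. Modulo 70 these are 24, 34, 44; 184 gives 44 as required.
Check: 184 mod 80 = 24, 184 mod 70 = 44. ✓

k = 184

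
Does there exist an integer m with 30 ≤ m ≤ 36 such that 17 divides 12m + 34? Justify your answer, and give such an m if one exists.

m = 34

Try m = 34: 12·34 + 34 = 442 = 26·17, which is divisible by 17.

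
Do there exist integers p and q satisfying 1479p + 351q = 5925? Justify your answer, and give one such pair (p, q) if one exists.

p = 79, q = -316

Every value of 1479p + 351q is a multiple of gcd(1479, 351) = 3; since 3 ∣ 5925, solutions exist.
Dividing through by 3 reduces the equation to 493p + 117q = 1975.
Euclidean algorithm: 493 = 4·117 + 25, 117 = 4·25 + 17, 25 = 1·17 + 8, 17 = 2·8 + 1, 8 = 8·1 + 0.
Unwinding: 1 = 17 − 2·8 = 17 − 2·(25 − 1·17) = −2·25 + 3·17 = −2·25 + 3·(117 − 4·25) = 3·117 − 14·25 = 3·117 − 14·(493 − 4·117) = −14·493 + 59·117, i.e. 493·(-14) + 117·59 = 1.
Multiplying through by 1975: p = (-14)·1975 = -27650, q = 59·1975 = 116525 is a solution.
Adding 237·117 to p and subtracting 237·493 from q gives the tidier solution (79, -316).
Indeed 1479·79 + 351·(-316) = 116841 − 110916 = 5925.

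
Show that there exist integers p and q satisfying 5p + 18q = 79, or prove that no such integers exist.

5 and 18 are coprime, so 5p + 18q ranges over all of ℤ.
Dividing repeatedly: 18 = 3·5 + 3, 5 = 1·3 + 2, 3 = 1·2 + 1, 2 = 2·1 + 0.
Working back up the chain: 1 = 3 − 1·2 = 3 − (5 − 1·3) = −5 + 2·3 = −5 + 2·(18 − 3·5) = 2·18 − 7·5. So 5·(-7) + 18·2 = 1.
Scaling by 79 gives the particular solution (p, q) = (-553, 158).
The general solution is p = -553 + 18k, q = 158 − 5k; taking k = 31 gives the smaller pair p = 5, q = 3.
Check: 5·5 + 18·3 = 25 + 54 = 79. ✓

p = 5, q = 3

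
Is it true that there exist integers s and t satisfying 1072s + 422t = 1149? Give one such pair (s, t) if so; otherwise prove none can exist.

gcd(1072, 422) = 2, so every integer of the form 1072s + 422t is a multiple of 2.
But 1149 = 2·574 + 1, so 2 ∤ 1149.
Hence no integers s, t satisfy the equation.

There are no such integers.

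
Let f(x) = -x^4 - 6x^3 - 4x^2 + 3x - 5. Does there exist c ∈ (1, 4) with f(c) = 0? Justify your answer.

The endpoint values f(1) = -13 and f(4) = -697 are both negative. Claim: f(x) < 0 for every x in (1, 4).
Shift to the endpoint 1: with x = 1 + u (0 < u < 3), one computes f(1 + u) = -u^4 - 10u^3 - 28u^2 - 27u - 13.
All 5 nonzero coefficients of this polynomial in u are negative; hence for u > 0 the value is a sum of negative terms (the constant -13 among them).
So f is strictly negative on (1, 4); no root exists in the interval.

No.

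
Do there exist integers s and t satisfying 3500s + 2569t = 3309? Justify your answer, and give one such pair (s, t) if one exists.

Any value of 3500s + 2569t is a multiple of gcd(3500, 2569) = 7.
However 3309 leaves remainder 5 on division by 7.
Hence no integers s, t satisfy the equation.

No such integers exist.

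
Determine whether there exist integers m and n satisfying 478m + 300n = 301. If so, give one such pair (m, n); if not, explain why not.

No, no such integers exist.

gcd(478, 300) = 2, so every integer of the form 478m + 300n is a multiple of 2.
But 301 is not a multiple of 2 (it leaves remainder 1).
Hence no integers m, n satisfy the equation.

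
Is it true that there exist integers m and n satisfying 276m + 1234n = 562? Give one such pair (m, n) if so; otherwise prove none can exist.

m = 239, n = -53

Since gcd(276, 1234) = 2 and 562 = 2·281, Bézout's identity guarantees a solution.
Dividing through by 2 reduces the equation to 138m + 617n = 281.
Run the Euclidean algorithm on 617 and 138: 617 = 4·138 + 65, 138 = 2·65 + 8, 65 = 8·8 + 1, 8 = 8·1 + 0.
Working back up the chain: 1 = 65 − 8·8 = 65 − 8·(138 − 2·65) = −8·138 + 17·65 = −8·138 + 17·(617 − 4·138) = 17·617 − 76·138. So 138·(-76) + 617·17 = 1.
Scaling by 281 gives the particular solution (m, n) = (-21356, 4777).
Adding 35·617 to m and subtracting 35·138 from n gives the tidier solution (239, -53).
Indeed 276·239 + 1234·(-53) = 65964 − 65402 = 562.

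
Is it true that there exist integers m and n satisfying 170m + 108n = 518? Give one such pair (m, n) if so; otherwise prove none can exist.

m = 31, n = -44

Every value of 170m + 108n is a multiple of gcd(170, 108) = 2; since 2 ∣ 518, solutions exist.
Dividing through by 2 reduces the equation to 85m + 54n = 259.
Dividing repeatedly: 85 = 1·54 + 31, 54 = 1·31 + 23, 31 = 1·23 + 8, 23 = 2·8 + 7, 8 = 1·7 + 1, 7 = 7·1 + 0.
Back-substituting, 1 = 8 − 1·7 = 8 − (23 − 2·8) = −23 + 3·8 = −23 + 3·(31 − 1·23) = 3·31 − 4·23 = 3·31 − 4·(54 − 1·31) = −4·54 + 7·31 = −4·54 + 7·(85 − 1·54) = 7·85 − 11·54; that is, 85·7 + 54·(-11) = 1.
Times 259: 85·1813 + 54·(-2849) = 259, so (1813, -2849) solves it.
The general solution is m = 1813 + 54k, n = -2849 − 85k; taking k = -33 gives the smaller pair m = 31, n = -44.
Check: 170·31 + 108·(-44) = 5270 − 4752 = 518. ✓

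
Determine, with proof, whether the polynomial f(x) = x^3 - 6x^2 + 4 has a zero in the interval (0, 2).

f(0) = 4 and f(2) = -12, which have opposite signs.
f is continuous everywhere (it is a polynomial), in particular on [0, 2].
By the Intermediate Value Theorem f must vanish at some point of (0, 2).

Yes, f has a root in the interval.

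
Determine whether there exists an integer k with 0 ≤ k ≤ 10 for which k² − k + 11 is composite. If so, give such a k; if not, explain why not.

The values for k = 0, 1, …, 10 are 11, 11, 13, 17, 23, 31, 41, 53, 67, 83, 101, and each of these is prime.
So no value in the range makes the expression composite.

There is no such integer k in that range.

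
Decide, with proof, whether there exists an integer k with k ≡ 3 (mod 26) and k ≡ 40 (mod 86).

gcd(26, 86) = 2. If k ≡ 3 (mod 26) and k ≡ 40 (mod 86), then k ≡ 3 (mod 2) and k ≡ 40 (mod 2).
These are incompatible: 3 − 40 = -37 is not divisible by 2.
So no integer satisfies both congruences.

There is no such integer.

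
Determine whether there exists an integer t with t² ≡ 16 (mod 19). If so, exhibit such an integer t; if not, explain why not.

t = 15

Take t = 15. Then 15² = 225 = 11·19 + 16, so 15² ≡ 16 (mod 19).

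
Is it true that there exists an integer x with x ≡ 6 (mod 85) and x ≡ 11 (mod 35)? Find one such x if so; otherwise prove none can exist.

gcd(85, 35) = 5. A simultaneous solution exists iff 6 ≡ 11 (mod 5); here 6 mod 5 = 1 = 11 mod 5, so it does.
Step through x = 6, 6 + 85, 6 + 2·85, …: the values 6, 91, 176, 261, 346, 431 reduce mod 35 to 6, 21, 1, 16, 31, 11. The value 431 hits 11.
Indeed 431 ≡ 6 (mod 85) and 431 ≡ 11 (mod 35).

x = 431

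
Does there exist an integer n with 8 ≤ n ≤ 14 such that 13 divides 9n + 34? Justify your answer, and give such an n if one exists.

For n = 8, 9, …, 14 the values of 9n + 34 modulo 13 are 2, 11, 7, 3, 12, 8, 4 respectively.
The residue 0 does not occur, so no n in [8, 14] makes 9n + 34 a multiple of 13.

There is no such integer n in that range.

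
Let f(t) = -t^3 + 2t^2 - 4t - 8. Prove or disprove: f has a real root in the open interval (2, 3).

f has no root in that interval.

Evaluate at the endpoints: f(2) = -16, f(3) = -29 — same sign (negative).
The derivative f'(t) = -3t^2 + 4t - 4 is a quadratic with discriminant 4² − 4·(-3)·(-4) = -32 < 0; it never vanishes, so it is always negative (sign of the leading coefficient).
Hence f is strictly decreasing on ℝ, and in particular on [2, 3]. A strictly monotone function with same-sign endpoint values stays negative on the whole interval, so f has no zero in (2, 3).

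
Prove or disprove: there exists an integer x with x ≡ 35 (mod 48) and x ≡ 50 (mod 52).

gcd(48, 52) = 4. If x ≡ 35 (mod 48) and x ≡ 50 (mod 52), then x ≡ 35 (mod 4) and x ≡ 50 (mod 4).
These are incompatible: 35 − 50 = -15 is not divisible by 4.
Therefore no such x exists.

No such integer exists.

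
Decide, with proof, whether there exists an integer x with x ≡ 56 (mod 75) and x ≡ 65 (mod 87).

The moduli are not coprime: gcd(75, 87) = 3. Compatibility requires 3 ∣ (65 − 56) = 9, which holds, so solutions exist.
Write x = 56 + 75t. Then 75t ≡ 65 − 56 ≡ 9 (mod 87); dividing through by 3 gives 25t ≡ 3 (mod 29).
Since 25·7 = 175 = 6·29 + 1, the inverse of 25 mod 29 is 7.
Therefore t ≡ 7·3 = 21 (mod 29).
Then x = 56 + 75·21 = 1631.
Check: 1631 mod 75 = 56, 1631 mod 87 = 65. ✓

x = 1631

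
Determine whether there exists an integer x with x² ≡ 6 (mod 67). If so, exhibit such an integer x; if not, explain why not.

x = 26

x = 26 works: 26² = 676, and 676 − 6 = 670 = 10·67.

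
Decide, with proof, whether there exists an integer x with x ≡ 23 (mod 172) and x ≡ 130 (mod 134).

No, no such integer exists.

Both moduli are multiples of 2 = gcd(172, 134), so any solution would satisfy x ≡ 23 and x ≡ 130 modulo 2 simultaneously.
But 23 mod 2 = 1 while 130 mod 2 = 0, a contradiction.
Therefore no such x exists.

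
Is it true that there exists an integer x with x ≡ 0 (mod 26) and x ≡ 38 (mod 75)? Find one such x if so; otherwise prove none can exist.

x = 338

The moduli 26 and 75 are coprime, so by the Chinese Remainder Theorem a unique solution modulo 1950 exists.
Write x = 0 + 26t and require 0 + 26t ≡ 38 (mod 75), i.e. 26t ≡ 38 (mod 75).
Since 26·26 = 676 = 9·75 + 1, the inverse of 26 mod 75 is 26.
Therefore t ≡ 26·38 = 988 ≡ 13 (mod 75).
With t = 13: x = 0 + 26·13 = 338.
Indeed 338 ≡ 0 (mod 26) and 338 ≡ 38 (mod 75).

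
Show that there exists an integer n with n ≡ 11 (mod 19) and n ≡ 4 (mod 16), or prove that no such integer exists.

n = 68

gcd(19, 16) = 1, so the Chinese Remainder Theorem guarantees exactly one residue class mod 304 satisfying both.
Any solution of the first congruence is n = 11 + 19t; substituting into the second, 19t ≡ 4 − 11 ≡ 9 (mod 16).
19 ≡ 3 (mod 16), so this reads 3t ≡ 9 (mod 16). To invert 3 modulo 16: 16 = 5·3 + 1, 3 = 3·1 + 0, and unwinding, 1 = 16 − 5·3. Thus 3⁻¹ ≡ -5 ≡ 11 (mod 16).
Therefore t ≡ 11·9 = 99 ≡ 3 (mod 16).
Taking t = 3 gives n = 11 + 19·3 = 68.
Verify: 68 = 3·19 + 11 and 68 = 4·16 + 4. ✓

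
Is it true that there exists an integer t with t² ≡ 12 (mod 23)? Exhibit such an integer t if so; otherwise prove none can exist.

t = 14 works: 14² = 196, and 196 − 12 = 184 = 8·23.

t = 14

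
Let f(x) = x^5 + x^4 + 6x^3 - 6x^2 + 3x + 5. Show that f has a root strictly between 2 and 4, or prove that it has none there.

The endpoint values f(2) = 83 and f(4) = 1585 are both positive. Claim: f(x) > 0 for every x in (2, 4).
Substitute x = 2 + u, where 0 < u < 2 on the interval. Expanding, f(2 + u) = u^5 + 11u^4 + 54u^3 + 134u^2 + 163u + 83.
The nonzero coefficients here are all positive, so for u > 0 every term is positive (or zero), and the constant term 83 is strictly positive.
Therefore f(x) > 0 throughout (2, 4), and f has no zero there.

f has no root in that interval.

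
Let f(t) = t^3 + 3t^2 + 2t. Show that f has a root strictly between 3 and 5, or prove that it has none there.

f(3) = 60 and f(5) = 210, both positive, so a sign-change argument is unavailable; we show f keeps this sign on the whole interval.
Shift to the endpoint 3: with t = 3 + u (0 < u < 2), one computes f(3 + u) = u^3 + 12u^2 + 47u + 60.
All 4 nonzero coefficients of this polynomial in u are positive; hence for u > 0 the value is a sum of positive terms (the constant 60 among them).
So f is strictly positive on (3, 5); no root exists in the interval.

f has no root in that interval.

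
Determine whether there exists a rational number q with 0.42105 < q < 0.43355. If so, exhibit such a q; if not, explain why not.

q = 3/7

Scale by 7: the interval becomes (2.94735, 3.03485), which contains the integer 3.
Dividing back, 0.42105 < 3/7 < 0.43355, and 3/7 is rational.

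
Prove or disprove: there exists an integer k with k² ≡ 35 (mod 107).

k = 28 works: 28² = 784, and 784 − 35 = 749 = 7·107.

k = 28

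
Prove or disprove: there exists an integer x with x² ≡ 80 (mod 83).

There is no such integer.

83 is prime, so by Euler's criterion 80 is a square mod 83 iff 80^((83−1)/2) = 80^41 ≡ 1 (mod 83).
Repeated squaring mod 83: 80^2 = 6400 ≡ 9; 80^4 ≡ 9² = 81 ≡ 81; 80^8 ≡ 81² = 6561 ≡ 4; 80^16 ≡ 4² = 16 ≡ 16; 80^32 ≡ 16² = 256 ≡ 7.
Since 41 = 32 + 8 + 1, 80^41 ≡ 7 · 4 · 80; multiplying out mod 83: 7·4 = 28 ≡ 28, then 28·80 = 2240 ≡ 82. Thus 80^41 ≡ 82 ≡ −1 (mod 83).
By Euler's criterion 80 is a quadratic non-residue mod 83: no x satisfies x² ≡ 80 (mod 83).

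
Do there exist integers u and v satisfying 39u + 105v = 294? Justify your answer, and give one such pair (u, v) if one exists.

u = 21, v = -5

gcd(39, 105) = 3, and 3 divides 294, so integer solutions exist.
Dividing through by 3 reduces the equation to 13u + 35v = 98.
Run the Euclidean algorithm on 35 and 13: 35 = 2·13 + 9, 13 = 1·9 + 4, 9 = 2·4 + 1, 4 = 4·1 + 0.
Working back up the chain: 1 = 9 − 2·4 = 9 − 2·(13 − 1·9) = −2·13 + 3·9 = −2·13 + 3·(35 − 2·13) = 3·35 − 8·13. So 13·(-8) + 35·3 = 1.
Times 98: 13·(-784) + 35·294 = 98, so (-784, 294) solves it.
Shifting by a multiple of (35, −13) keeps it a solution: u = -784 + 23·35 = 21, v = 294 − 23·13 = -5.
Indeed 39·21 + 105·(-5) = 819 − 525 = 294.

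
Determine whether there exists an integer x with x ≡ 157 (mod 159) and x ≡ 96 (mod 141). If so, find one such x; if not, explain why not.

gcd(159, 141) = 3. If x ≡ 157 (mod 159) and x ≡ 96 (mod 141), then x ≡ 157 (mod 3) and x ≡ 96 (mod 3).
These are incompatible: 157 − 96 = 61 is not divisible by 3.
Therefore no such x exists.

No such integer exists.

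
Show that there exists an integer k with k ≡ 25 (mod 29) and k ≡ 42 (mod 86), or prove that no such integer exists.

k = 1504

The moduli 29 and 86 are coprime, so by the Chinese Remainder Theorem a unique solution modulo 2494 exists.
Any solution of the first congruence is k = 25 + 29t; substituting into the second, 29t ≡ 42 − 25 ≡ 17 (mod 86).
To invert 29 modulo 86: 86 = 2·29 + 28, 29 = 1·28 + 1, 28 = 28·1 + 0, and unwinding, 1 = 29 − 1·28 = 29 − (86 − 2·29) = −86 + 3·29. Thus 29⁻¹ ≡ 3 (mod 86).
Multiplying by 3: t ≡ 3·17 = 51 (mod 86).
With t = 51: k = 25 + 29·51 = 1504.
Verify: 1504 = 51·29 + 25 and 1504 = 17·86 + 42. ✓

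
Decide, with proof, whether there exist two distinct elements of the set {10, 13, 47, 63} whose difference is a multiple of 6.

No such pair exists.

Residues mod 6: 10↦4, 13↦1, 47↦5, 63↦3.
All 4 residues are distinct, so no two elements differ by a multiple of 6.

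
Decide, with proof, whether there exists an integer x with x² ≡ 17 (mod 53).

Take x = 21. Then 21² = 441 = 8·53 + 17, so 21² ≡ 17 (mod 53).

x = 21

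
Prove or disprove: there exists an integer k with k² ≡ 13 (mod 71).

Apply Euler's criterion with the prime 71: 13 is a quadratic residue iff 13^35 ≡ 1 (mod 71), and a non-residue iff it is ≡ −1.
Repeated squaring mod 71: 13^2 = 169 ≡ 27; 13^4 ≡ 27² = 729 ≡ 19; 13^8 ≡ 19² = 361 ≡ 6; 13^16 ≡ 6² = 36 ≡ 36; 13^32 ≡ 36² = 1296 ≡ 18.
Since 35 = 32 + 2 + 1, 13^35 ≡ 18 · 27 · 13; multiplying out mod 71: 18·27 = 486 ≡ 60, then 60·13 = 780 ≡ 70. Thus 13^35 ≡ 70 ≡ −1 (mod 71).
By Euler's criterion 13 is a quadratic non-residue mod 71: no k satisfies k² ≡ 13 (mod 71).

No, no such integer exists.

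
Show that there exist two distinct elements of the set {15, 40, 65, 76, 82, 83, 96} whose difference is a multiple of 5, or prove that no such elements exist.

Both 15 and 40 leave remainder 0 on division by 5; their difference 25 = 5·5 is a multiple of 5.

Yes: 15 and 40.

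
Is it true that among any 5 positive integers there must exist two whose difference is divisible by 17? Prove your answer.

Try 5 consecutive integers, 74, 75, …, 78. Their remainders mod 17 are 6, 7, 8, 9, 10 — pairwise different, as any 5 ≤ 17 consecutive integers have distinct residues.
Any two of them differ by at most 4 < 17 and by at least 1, so no difference is a multiple of 17.

No, the set {74, 75, 76, 77, 78} is a counterexample.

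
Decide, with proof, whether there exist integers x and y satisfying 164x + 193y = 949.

164 and 193 are coprime, so 164x + 193y ranges over all of ℤ.
Euclidean algorithm: 193 = 1·164 + 29, 164 = 5·29 + 19, 29 = 1·19 + 10, 19 = 1·10 + 9, 10 = 1·9 + 1, 9 = 9·1 + 0.
Back-substituting, 1 = 10 − 1·9 = 10 − (19 − 1·10) = −19 + 2·10 = −19 + 2·(29 − 1·19) = 2·29 − 3·19 = 2·29 − 3·(164 − 5·29) = −3·164 + 17·29 = −3·164 + 17·(193 − 1·164) = 17·193 − 20·164; that is, 164·(-20) + 193·17 = 1.
Multiplying through by 949: x = (-20)·949 = -18980, y = 17·949 = 16133 is a solution.
Adding 99·193 to x and subtracting 99·164 from y gives the tidier solution (127, -103).
Check: 164·127 + 193·(-103) = 20828 − 19879 = 949. ✓

x = 127, y = -103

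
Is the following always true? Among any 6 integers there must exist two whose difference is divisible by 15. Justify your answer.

No; for instance {43, 44, 45, 46, 47, 48} is a counterexample.

Consider the 6 integers 43, 44, …, 48. They lie in distinct residue classes modulo 15, since 6 ≤ 15.
Any two of them differ by at most 5 < 15 and by at least 1, so no difference is a multiple of 15.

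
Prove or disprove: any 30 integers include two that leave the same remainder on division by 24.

Each integer lies in one of the 24 residue classes modulo 24.
Since 30 > 24, two of the 30 integers must share a residue class by the pigeonhole principle; call them a and b.
So a and b have equal remainders mod 24, which is exactly what was to be shown.

Yes.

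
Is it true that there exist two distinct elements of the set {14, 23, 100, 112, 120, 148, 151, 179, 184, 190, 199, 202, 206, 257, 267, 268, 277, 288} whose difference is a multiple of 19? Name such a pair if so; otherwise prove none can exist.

Two integers differ by a multiple of 19 exactly when they have the same residue mod 19. The residues are 14↦14, 23↦4, 100↦5, 112↦17, 120↦6, 148↦15, 151↦18, 179↦8, 184↦13, 190↦0, 199↦9, 202↦12, 206↦16, 257↦10, 267↦1, 268↦2, 277↦11, 288↦3.
No residue repeats among the 18 elements, so no pair has difference ≡ 0 (mod 19).

There is no such pair.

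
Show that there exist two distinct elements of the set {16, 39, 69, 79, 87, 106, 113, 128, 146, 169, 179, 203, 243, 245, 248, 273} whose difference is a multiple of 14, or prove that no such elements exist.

Both 16 and 128 leave remainder 2 on division by 14; their difference 112 = 8·14 is a multiple of 14.

The pair (16, 128) works.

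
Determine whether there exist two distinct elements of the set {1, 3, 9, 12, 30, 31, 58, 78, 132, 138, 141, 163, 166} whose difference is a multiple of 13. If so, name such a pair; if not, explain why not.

There is no such pair.

Reduce each element modulo 13: 1↦1, 3↦3, 9↦9, 12↦12, 30↦4, 31↦5, 58↦6, 78↦0, 132↦2, 138↦8, 141↦11, 163↦7, 166↦10.
These 13 residues are pairwise different, hence no difference of two elements is divisible by 13.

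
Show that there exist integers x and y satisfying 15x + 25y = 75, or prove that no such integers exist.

x = 0, y = 3

Since gcd(15, 25) = 5 and 75 = 5·15, Bézout's identity guarantees a solution.
Dividing through by 5 reduces the equation to 3x + 5y = 15.
Run the Euclidean algorithm on 5 and 3: 5 = 1·3 + 2, 3 = 1·2 + 1, 2 = 2·1 + 0.
Back-substituting, 1 = 3 − 1·2 = 3 − (5 − 1·3) = −5 + 2·3; that is, 3·2 + 5·(-1) = 1.
Scaling by 15 gives the particular solution (x, y) = (30, -15).
Subtracting 6·5 from x and adding 6·3 to y gives the tidier solution (0, 3).
Check: 15·0 + 25·3 = 0 + 75 = 75. ✓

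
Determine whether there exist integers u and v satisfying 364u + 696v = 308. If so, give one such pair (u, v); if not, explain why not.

u = 41, v = -21

Since gcd(364, 696) = 4 and 308 = 4·77, Bézout's identity guarantees a solution.
Dividing through by 4 reduces the equation to 91u + 174v = 77.
Run the Euclidean algorithm on 174 and 91: 174 = 1·91 + 83, 91 = 1·83 + 8, 83 = 10·8 + 3, 8 = 2·3 + 2, 3 = 1·2 + 1, 2 = 2·1 + 0.
Unwinding: 1 = 3 − 1·2 = 3 − (8 − 2·3) = −8 + 3·3 = −8 + 3·(83 − 10·8) = 3·83 − 31·8 = 3·83 − 31·(91 − 1·83) = −31·91 + 34·83 = −31·91 + 34·(174 − 1·91) = 34·174 − 65·91, i.e. 91·(-65) + 174·34 = 1.
Times 77: 91·(-5005) + 174·2618 = 77, so (-5005, 2618) solves it.
Shifting by a multiple of (174, −91) keeps it a solution: u = -5005 + 29·174 = 41, v = 2618 − 29·91 = -21.
Indeed 364·41 + 696·(-21) = 14924 − 14616 = 308.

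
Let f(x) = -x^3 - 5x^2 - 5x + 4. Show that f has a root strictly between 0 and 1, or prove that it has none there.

Such a root exists.

f(0) = 4 and f(1) = -7, which have opposite signs.
f is continuous everywhere (it is a polynomial), in particular on [0, 1].
By the Intermediate Value Theorem f must vanish at some point of (0, 1).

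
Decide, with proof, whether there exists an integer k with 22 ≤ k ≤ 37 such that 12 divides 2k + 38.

At k = 22 the value 82 is not a multiple of 12. Try k = 23: 2·23 + 38 = 84 = 7·12, which is divisible by 12.

k = 23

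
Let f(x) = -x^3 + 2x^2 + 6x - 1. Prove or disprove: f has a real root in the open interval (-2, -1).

Yes, f has a root in the interval.

f(-2) = 3 and f(-1) = -4, which have opposite signs.
As a polynomial, f is continuous on every closed interval.
By the Intermediate Value Theorem f must vanish at some point of (-2, -1).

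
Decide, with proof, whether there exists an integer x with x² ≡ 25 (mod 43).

x = 38

Take x = 38. Then 38² = 1444 = 33·43 + 25, so 38² ≡ 25 (mod 43).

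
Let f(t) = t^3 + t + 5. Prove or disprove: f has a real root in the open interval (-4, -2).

No such root exists.

Evaluate at the endpoints: f(-4) = -63, f(-2) = -5 — same sign (negative).
f'(t) = 3t^2 + 1 has discriminant 0² − 4·3·1 = -12 < 0, so f' has no real roots and is positive for every real t.
So f is strictly increasing; between -4 and -2 its values lie between f(-4) = -63 and f(-2) = -5, all negative. Therefore f has no root in (-4, -2).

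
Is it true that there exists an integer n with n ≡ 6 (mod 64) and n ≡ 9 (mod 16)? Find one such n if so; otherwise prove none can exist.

No such integer exists.

Reduce both congruences modulo 16, which divides 64 and 16: they say n ≡ 6 (mod 16) and n ≡ 9 (mod 16).
However 6 ≡ 6 and 9 ≡ 9 (mod 16), and 6 ≠ 9.
Therefore no such n exists.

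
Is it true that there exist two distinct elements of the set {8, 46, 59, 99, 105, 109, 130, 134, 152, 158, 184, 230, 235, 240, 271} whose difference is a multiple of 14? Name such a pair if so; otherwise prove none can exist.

8 mod 14 = 8 and 134 mod 14 = 8, so 134 − 8 = 126 = 9·14.

Yes: 8 and 134.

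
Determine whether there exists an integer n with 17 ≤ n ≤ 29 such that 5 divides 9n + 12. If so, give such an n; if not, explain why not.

n = 17 works, since 9·17 + 12 = 165 = 33·5.

n = 17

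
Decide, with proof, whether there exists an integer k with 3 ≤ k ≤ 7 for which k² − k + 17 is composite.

The values for k = 3, 4, …, 7 are 23, 29, 37, 47, 59, and each of these is prime.
So no value in the range makes the expression composite.

No such integer k in that range exists.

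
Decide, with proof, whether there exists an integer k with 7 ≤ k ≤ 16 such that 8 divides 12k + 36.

k = 7

At k = 7 we get 12·7 + 36 = 120, and 120 = 8·15.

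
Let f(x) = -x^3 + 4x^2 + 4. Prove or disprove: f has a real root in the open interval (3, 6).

Yes, f has a root in the interval.

f(3) = 13 and f(6) = -68, which have opposite signs.
f is continuous everywhere (it is a polynomial), in particular on [3, 6].
By the Intermediate Value Theorem f must vanish at some point of (3, 6).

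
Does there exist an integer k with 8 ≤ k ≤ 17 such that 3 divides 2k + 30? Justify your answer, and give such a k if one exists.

k = 9 works, since 2·9 + 30 = 48 = 16·3.

k = 9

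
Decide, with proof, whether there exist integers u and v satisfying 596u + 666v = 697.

Any value of 596u + 666v is a multiple of gcd(596, 666) = 2.
However 697 leaves remainder 1 on division by 2.
Therefore 596u + 666v = 697 has no solution in integers.

No, no such integers exist.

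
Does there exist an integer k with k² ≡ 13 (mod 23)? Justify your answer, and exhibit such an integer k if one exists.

k = 6 works: 6² = 36, and 36 − 13 = 23 = 1·23.

k = 6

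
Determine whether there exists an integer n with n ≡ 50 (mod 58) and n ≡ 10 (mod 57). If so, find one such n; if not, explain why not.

gcd(58, 57) = 1, so the Chinese Remainder Theorem guarantees exactly one residue class mod 3306 satisfying both.
Any solution of the first congruence is n = 50 + 58t; substituting into the second, 58t ≡ 10 − 50 ≡ 17 (mod 57).
58 ≡ 1 (mod 57), so this reads 1t ≡ 17 (mod 57). So t ≡ 17 (mod 57).
With t = 17: n = 50 + 58·17 = 1036.
Verify: 1036 = 17·58 + 50 and 1036 = 18·57 + 10. ✓

n = 1036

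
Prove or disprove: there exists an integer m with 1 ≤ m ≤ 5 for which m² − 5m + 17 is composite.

The values for m = 1, 2, …, 5 are 13, 11, 11, 13, 17, and each of these is prime.
So no value in the range makes the expression composite.

No, no such integer m in that range exists.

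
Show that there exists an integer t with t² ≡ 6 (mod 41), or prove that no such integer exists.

No, no such integer exists.

41 is prime, so by Euler's criterion 6 is a square mod 41 iff 6^((41−1)/2) = 6^20 ≡ 1 (mod 41).
Squaring successively (mod 41): 6^2 = 36 ≡ 36; 6^4 ≡ 36² = 1296 ≡ 25; 6^8 ≡ 25² = 625 ≡ 10; 6^16 ≡ 10² = 100 ≡ 18.
Since 20 = 16 + 4, 6^20 ≡ 18 · 25; multiplying out mod 41: 18·25 = 450 ≡ 40. Thus 6^20 ≡ 40 ≡ −1 (mod 41).
The value −1 means 6 is a non-residue modulo 41, so t² ≡ 6 (mod 41) is impossible.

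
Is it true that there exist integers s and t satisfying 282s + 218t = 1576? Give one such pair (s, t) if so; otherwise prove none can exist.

s = 11, t = -7

gcd(282, 218) = 2, and 2 divides 1576, so integer solutions exist.
Dividing through by 2 reduces the equation to 141s + 109t = 788.
Dividing repeatedly: 141 = 1·109 + 32, 109 = 3·32 + 13, 32 = 2·13 + 6, 13 = 2·6 + 1, 6 = 6·1 + 0.
Working back up the chain: 1 = 13 − 2·6 = 13 − 2·(32 − 2·13) = −2·32 + 5·13 = −2·32 + 5·(109 − 3·32) = 5·109 − 17·32 = 5·109 − 17·(141 − 1·109) = −17·141 + 22·109. So 141·(-17) + 109·22 = 1.
Scaling by 788 gives the particular solution (s, t) = (-13396, 17336).
Adding 123·109 to s and subtracting 123·141 from t gives the tidier solution (11, -7).
Indeed 282·11 + 218·(-7) = 3102 − 1526 = 1576.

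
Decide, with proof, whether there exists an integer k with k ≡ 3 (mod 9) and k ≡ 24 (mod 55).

gcd(9, 55) = 1, so the Chinese Remainder Theorem guarantees exactly one residue class mod 495 satisfying both.
Write k = 3 + 9t and require 3 + 9t ≡ 24 (mod 55), i.e. 9t ≡ 21 (mod 55).
Invert 9 mod 55 by the Euclidean algorithm: 55 = 6·9 + 1, 9 = 9·1 + 0; back-substituting, 1 = 55 − 6·9. Hence 9·(-6) ≡ 1, so 9⁻¹ ≡ -6 ≡ 49 (mod 55).
Therefore t ≡ 49·21 = 1029 ≡ 39 (mod 55).
With t = 39: k = 3 + 9·39 = 354.
Check: 354 mod 9 = 3, 354 mod 55 = 24. ✓

k = 354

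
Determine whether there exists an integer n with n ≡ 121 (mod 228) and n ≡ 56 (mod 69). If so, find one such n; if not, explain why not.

Both moduli are multiples of 3 = gcd(228, 69), so any solution would satisfy n ≡ 121 and n ≡ 56 modulo 3 simultaneously.
But 121 mod 3 = 1 while 56 mod 3 = 2, a contradiction.
So no integer satisfies both congruences.

There is no such integer.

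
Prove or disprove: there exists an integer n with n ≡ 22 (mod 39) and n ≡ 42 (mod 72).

Both moduli are multiples of 3 = gcd(39, 72), so any solution would satisfy n ≡ 22 and n ≡ 42 modulo 3 simultaneously.
These are incompatible: 22 − 42 = -20 is not divisible by 3.
Hence the system has no solution.

No such integer exists.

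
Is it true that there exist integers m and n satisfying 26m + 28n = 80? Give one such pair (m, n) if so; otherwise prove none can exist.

Every value of 26m + 28n is a multiple of gcd(26, 28) = 2; since 2 ∣ 80, solutions exist.
Dividing through by 2 reduces the equation to 13m + 14n = 40.
Dividing repeatedly: 14 = 1·13 + 1, 13 = 13·1 + 0.
Back-substituting, 1 = 14 − 1·13; that is, 13·(-1) + 14·1 = 1.
Times 40: 13·(-40) + 14·40 = 40, so (-40, 40) solves it.
Shifting by a multiple of (14, −13) keeps it a solution: m = -40 + 3·14 = 2, n = 40 − 3·13 = 1.
Check: 26·2 + 28·1 = 52 + 28 = 80. ✓

m = 2, n = 1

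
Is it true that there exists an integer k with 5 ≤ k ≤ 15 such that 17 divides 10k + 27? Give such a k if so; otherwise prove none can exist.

No such integer k in that range exists.

For k = 5, 6, …, 15 the values of 10k + 27 modulo 17 are 9, 2, 12, 5, 15, 8, 1, 11, 4, 14, 7 respectively.
None is 0, so 17 never divides 10k + 27 on this range.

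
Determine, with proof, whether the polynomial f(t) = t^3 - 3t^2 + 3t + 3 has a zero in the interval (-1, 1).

Such a root exists.

f(-1) = -4 and f(1) = 4, which have opposite signs.
Since f is a polynomial it is continuous on [-1, 1].
By the Intermediate Value Theorem f must vanish at some point of (-1, 1).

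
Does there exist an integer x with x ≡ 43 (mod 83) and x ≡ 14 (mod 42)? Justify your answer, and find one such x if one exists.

The moduli 83 and 42 are coprime, so by the Chinese Remainder Theorem a unique solution modulo 3486 exists.
Write x = 43 + 83t and require 43 + 83t ≡ 14 (mod 42), i.e. 83t ≡ 13 (mod 42).
83 ≡ 41 (mod 42), so this reads 41t ≡ 13 (mod 42). Note 41·41 = 1681 ≡ 1 (mod 42) (as 1681 − 1 = 40·42), so 41⁻¹ ≡ 41.
Multiplying by 41: t ≡ 41·13 = 533 ≡ 29 (mod 42).
With t = 29: x = 43 + 83·29 = 2450.
Check: 2450 mod 83 = 43, 2450 mod 42 = 14. ✓

x = 2450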